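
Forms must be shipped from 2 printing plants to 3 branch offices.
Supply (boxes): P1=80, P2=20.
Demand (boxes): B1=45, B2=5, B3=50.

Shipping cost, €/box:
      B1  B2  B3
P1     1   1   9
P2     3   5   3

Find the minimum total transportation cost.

An optimal shipping plan:
  P1->B1: 45 boxes
  P1->B2: 5 boxes
  P1->B3: 30 boxes
  P2->B3: 20 boxes
Total cost = €380.

380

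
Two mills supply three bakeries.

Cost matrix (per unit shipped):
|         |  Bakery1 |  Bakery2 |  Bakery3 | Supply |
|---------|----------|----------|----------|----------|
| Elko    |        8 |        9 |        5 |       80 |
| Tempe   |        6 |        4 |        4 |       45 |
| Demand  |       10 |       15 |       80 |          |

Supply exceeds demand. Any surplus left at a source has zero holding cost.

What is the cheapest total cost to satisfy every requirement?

500

Optimal allocation:
  Elko->Bakery3: 60 × 5 = 300
  Tempe->Bakery1: 10 × 6 = 60
  Tempe->Bakery2: 15 × 4 = 60
  Tempe->Bakery3: 20 × 4 = 80
Total = 300 + 60 + 60 + 80 = 500.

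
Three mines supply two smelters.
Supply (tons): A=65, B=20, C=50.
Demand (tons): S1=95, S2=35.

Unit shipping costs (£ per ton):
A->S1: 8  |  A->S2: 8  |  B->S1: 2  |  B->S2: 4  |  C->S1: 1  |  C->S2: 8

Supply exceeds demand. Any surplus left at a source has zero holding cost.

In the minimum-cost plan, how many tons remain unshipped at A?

An optimal plan:
  A to S1: 25 tons
  A to S2: 35 tons
  B to S1: 20 tons
  C to S1: 50 tons
Total cost = £570.
A ships 60 of its 65, leaving 5.

5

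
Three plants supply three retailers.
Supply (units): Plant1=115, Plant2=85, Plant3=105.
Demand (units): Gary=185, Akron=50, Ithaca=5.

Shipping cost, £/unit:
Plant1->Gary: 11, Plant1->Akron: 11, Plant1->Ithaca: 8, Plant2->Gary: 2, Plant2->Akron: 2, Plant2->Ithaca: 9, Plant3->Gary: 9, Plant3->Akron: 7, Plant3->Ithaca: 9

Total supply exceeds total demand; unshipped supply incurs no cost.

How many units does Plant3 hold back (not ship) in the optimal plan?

0

Minimum-cost shipments:
  Plant1–Gary: 45 units
  Plant1–Ithaca: 5 units
  Plant2–Gary: 85 units
  Plant3–Gary: 55 units
  Plant3–Akron: 50 units
Total cost = £1550.
Plant3 ships 105 of its 105, leaving 0.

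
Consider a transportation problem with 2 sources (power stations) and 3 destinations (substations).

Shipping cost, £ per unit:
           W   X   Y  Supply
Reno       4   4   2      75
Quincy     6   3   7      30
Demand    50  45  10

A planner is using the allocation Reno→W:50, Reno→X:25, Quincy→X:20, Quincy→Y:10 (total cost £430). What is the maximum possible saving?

Current plan cost = 50·4 + 25·4 + 20·3 + 10·7 = £430.
Optimal plan:
  Reno→W: 50 MWh
  Reno→X: 15 MWh
  Reno→Y: 10 MWh
  Quincy→X: 30 MWh
Optimal cost = £370.
Saving = 430 − 370 = £60.

60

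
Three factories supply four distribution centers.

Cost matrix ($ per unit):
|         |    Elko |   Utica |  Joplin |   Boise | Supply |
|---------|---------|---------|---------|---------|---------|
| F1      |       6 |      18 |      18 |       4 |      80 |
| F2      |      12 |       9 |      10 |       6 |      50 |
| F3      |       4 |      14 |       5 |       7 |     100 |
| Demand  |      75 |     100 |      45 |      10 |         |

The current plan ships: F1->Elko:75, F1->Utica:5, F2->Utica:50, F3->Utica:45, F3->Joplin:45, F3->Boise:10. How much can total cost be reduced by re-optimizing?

60

Current plan cost = 75·6 + 5·18 + 50·9 + 45·14 + 45·5 + 10·7 = $1915.
Optimal plan:
  F1->Elko: 70 × $6 = $420
  F1->Boise: 10 × $4 = $40
  F2->Utica: 50 × $9 = $450
  F3->Elko: 5 × $4 = $20
  F3->Utica: 50 × $14 = $700
  F3->Joplin: 45 × $5 = $225
Optimal cost = $1855.
Saving = 1915 − 1855 = $60.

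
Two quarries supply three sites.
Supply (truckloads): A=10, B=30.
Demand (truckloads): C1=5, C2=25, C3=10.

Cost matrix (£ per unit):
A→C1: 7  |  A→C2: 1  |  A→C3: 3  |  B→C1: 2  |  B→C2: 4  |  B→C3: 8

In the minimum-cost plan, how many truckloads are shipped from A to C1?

0

Optimal shipments:
  A–C3: 10 × £3 = £30
  B–C1: 5 × £2 = £10
  B–C2: 25 × £4 = £100
Total cost = £140.
The route A→C1 is not used.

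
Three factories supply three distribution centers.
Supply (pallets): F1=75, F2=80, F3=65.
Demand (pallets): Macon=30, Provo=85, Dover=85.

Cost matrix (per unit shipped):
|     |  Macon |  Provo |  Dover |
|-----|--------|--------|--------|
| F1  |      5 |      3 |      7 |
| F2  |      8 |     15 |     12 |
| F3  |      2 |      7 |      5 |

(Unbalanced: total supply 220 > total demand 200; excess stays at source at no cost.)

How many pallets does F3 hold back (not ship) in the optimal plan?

0

Minimum-cost shipments:
  F1->Provo: 75 pallets
  F2->Macon: 30 pallets
  F2->Dover: 30 pallets
  F3->Provo: 10 pallets
  F3->Dover: 55 pallets
Total cost = 1170.
F3 ships 65 of its 65, leaving 0.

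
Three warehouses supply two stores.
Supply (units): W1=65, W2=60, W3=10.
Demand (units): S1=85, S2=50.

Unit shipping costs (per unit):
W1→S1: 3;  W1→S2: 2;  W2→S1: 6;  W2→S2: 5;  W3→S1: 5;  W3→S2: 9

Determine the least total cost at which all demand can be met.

Optimal allocation:
  W1→S1: 15 × 3 = 45
  W1→S2: 50 × 2 = 100
  W2→S1: 60 × 6 = 360
  W3→S1: 10 × 5 = 50
Total = 45 + 100 + 360 + 50 = 555.
(Supply check: W1 ships 65; W2 ships 60; W3 ships 10.)

555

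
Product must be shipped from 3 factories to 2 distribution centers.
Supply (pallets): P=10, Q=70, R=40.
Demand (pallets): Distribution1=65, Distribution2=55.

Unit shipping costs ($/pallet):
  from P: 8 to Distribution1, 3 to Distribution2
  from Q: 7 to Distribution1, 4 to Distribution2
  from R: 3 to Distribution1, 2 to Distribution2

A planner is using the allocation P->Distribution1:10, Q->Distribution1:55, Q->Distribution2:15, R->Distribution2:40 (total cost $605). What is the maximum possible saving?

Current plan cost = 10·8 + 55·7 + 15·4 + 40·2 = $605.
Optimal plan:
  P->Distribution2: 10 × $3 = $30
  Q->Distribution1: 25 × $7 = $175
  Q->Distribution2: 45 × $4 = $180
  R->Distribution1: 40 × $3 = $120
Optimal cost = $505.
Saving = 605 − 505 = $100.

100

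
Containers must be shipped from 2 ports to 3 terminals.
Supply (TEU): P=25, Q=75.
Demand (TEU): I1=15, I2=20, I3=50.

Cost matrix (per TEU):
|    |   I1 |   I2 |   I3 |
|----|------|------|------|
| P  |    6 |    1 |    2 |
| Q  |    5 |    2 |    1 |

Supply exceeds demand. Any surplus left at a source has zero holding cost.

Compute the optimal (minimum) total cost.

145

One minimum-cost allocation:
  P–I2: 20 TEU
  Q–I1: 15 TEU
  Q–I3: 50 TEU
Total cost = 145.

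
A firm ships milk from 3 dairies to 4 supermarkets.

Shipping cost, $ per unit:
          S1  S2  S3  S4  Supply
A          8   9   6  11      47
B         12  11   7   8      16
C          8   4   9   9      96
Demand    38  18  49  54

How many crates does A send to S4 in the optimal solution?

Solving gives:
  A→S3: 47 × $6 = $282
  B→S3: 2 × $7 = $14
  B→S4: 14 × $8 = $112
  C→S1: 38 × $8 = $304
  C→S2: 18 × $4 = $72
  C→S4: 40 × $9 = $360
Total cost = $1144.
The route A→S4 is not used.

0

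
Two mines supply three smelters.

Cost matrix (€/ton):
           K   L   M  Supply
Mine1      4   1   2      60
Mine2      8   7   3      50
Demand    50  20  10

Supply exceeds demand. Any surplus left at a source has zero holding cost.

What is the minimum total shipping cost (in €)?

290

One minimum-cost allocation:
  Mine1->K: 40 × €4 = €160
  Mine1->L: 20 × €1 = €20
  Mine2->K: 10 × €8 = €80
  Mine2->M: 10 × €3 = €30
Total = 160 + 20 + 80 + 30 = €290.
(Supply check: Mine1 ships 60; Mine2 ships 20.)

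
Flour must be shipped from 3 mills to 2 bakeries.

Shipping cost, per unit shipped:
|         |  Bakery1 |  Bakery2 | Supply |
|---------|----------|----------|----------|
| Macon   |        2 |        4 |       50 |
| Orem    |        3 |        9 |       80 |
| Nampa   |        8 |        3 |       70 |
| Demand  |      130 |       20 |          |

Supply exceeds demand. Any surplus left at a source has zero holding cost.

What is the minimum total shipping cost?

400

Optimal allocation:
  Macon to Bakery1: 50 × 2 = 100
  Orem to Bakery1: 80 × 3 = 240
  Nampa to Bakery2: 20 × 3 = 60
Total = 100 + 240 + 60 = 400.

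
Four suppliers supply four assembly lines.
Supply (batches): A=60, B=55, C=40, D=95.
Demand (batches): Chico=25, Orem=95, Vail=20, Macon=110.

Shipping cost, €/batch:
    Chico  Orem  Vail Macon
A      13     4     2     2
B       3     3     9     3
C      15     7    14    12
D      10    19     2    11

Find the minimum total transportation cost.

A cheapest plan:
  A->Macon: 60 batches
  B->Orem: 55 batches
  C->Orem: 40 batches
  D->Chico: 25 batches
  D->Vail: 20 batches
  D->Macon: 50 batches
Total cost = €1405.

1405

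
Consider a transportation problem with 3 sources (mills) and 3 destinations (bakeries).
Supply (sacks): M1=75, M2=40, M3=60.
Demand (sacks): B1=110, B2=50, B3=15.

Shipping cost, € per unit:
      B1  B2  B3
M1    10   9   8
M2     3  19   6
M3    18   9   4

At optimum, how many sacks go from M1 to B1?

Solving gives:
  M1 to B1: 70 × €10 = €700
  M1 to B2: 5 × €9 = €45
  M2 to B1: 40 × €3 = €120
  M3 to B2: 45 × €9 = €405
  M3 to B3: 15 × €4 = €60
Total cost = €1330.
So M1→B1 carries 70 sacks.

70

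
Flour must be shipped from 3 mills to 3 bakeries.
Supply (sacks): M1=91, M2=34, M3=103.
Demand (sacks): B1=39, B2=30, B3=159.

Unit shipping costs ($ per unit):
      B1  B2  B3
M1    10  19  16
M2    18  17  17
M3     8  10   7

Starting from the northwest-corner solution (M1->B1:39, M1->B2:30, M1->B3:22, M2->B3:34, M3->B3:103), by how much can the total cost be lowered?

90

Current plan cost = 39·10 + 30·19 + 22·16 + 34·17 + 103·7 = $2611.
Optimal plan:
  M1–B1: 39 × $10 = $390
  M1–B3: 52 × $16 = $832
  M2–B2: 30 × $17 = $510
  M2–B3: 4 × $17 = $68
  M3–B3: 103 × $7 = $721
Optimal cost = $2521.
Saving = 2611 − 2521 = $90.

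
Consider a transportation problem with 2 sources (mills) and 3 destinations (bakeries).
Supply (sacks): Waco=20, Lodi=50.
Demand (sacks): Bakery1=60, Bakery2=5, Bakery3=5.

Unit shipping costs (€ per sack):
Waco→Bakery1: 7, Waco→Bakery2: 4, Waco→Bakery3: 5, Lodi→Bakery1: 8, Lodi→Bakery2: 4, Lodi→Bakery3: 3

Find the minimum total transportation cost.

One minimum-cost allocation:
  Waco–Bakery1: 20 sacks
  Lodi–Bakery1: 40 sacks
  Lodi–Bakery2: 5 sacks
  Lodi–Bakery3: 5 sacks
Total cost = €495.
(Supply check: Waco ships 20; Lodi ships 50.)

495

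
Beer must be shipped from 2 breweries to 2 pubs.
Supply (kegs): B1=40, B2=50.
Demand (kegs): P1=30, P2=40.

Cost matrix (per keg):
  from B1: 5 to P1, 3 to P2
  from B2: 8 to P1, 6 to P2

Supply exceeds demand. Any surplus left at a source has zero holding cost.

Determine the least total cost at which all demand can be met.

A cheapest plan:
  B1→P1: 30 × 5 = 150
  B1→P2: 10 × 3 = 30
  B2→P2: 30 × 6 = 180
Total = 150 + 30 + 180 = 360.

360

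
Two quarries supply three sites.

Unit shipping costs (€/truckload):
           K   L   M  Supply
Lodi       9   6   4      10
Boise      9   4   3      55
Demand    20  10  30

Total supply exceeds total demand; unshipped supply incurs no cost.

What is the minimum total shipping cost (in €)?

An optimal shipping plan:
  Lodi->K: 10 × €9 = €90
  Boise->K: 10 × €9 = €90
  Boise->L: 10 × €4 = €40
  Boise->M: 30 × €3 = €90
Total = 90 + 90 + 40 + 90 = €310.
(Supply check: Lodi ships 10; Boise ships 50.)

310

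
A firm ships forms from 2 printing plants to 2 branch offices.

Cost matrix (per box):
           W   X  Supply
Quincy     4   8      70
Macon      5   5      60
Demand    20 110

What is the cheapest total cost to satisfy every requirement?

780

An optimal shipping plan:
  Quincy to W: 20 boxes
  Quincy to X: 50 boxes
  Macon to X: 60 boxes
Total cost = 780.
(Supply check: Quincy ships 70; Macon ships 60.)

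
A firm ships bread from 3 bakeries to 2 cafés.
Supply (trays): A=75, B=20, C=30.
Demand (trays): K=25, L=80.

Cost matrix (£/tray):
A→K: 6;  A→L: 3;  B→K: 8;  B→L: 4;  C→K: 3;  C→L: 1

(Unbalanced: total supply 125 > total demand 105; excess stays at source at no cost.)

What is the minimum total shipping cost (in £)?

Optimal allocation:
  A to L: 75 trays
  C to K: 25 trays
  C to L: 5 trays
Total cost = £305.

305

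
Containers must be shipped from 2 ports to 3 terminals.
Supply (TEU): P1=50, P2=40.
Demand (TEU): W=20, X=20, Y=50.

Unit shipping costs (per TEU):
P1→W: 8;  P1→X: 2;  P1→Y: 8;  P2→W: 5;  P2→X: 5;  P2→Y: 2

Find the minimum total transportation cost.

360

One minimum-cost allocation:
  P1→W: 20 × 8 = 160
  P1→X: 20 × 2 = 40
  P1→Y: 10 × 8 = 80
  P2→Y: 40 × 2 = 80
Total = 160 + 40 + 80 + 80 = 360.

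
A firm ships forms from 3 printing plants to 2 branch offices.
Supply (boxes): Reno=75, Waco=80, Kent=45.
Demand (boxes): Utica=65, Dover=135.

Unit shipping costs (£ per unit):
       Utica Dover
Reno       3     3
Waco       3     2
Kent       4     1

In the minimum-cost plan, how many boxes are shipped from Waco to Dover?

Solving gives:
  Reno to Utica: 65 × £3 = £195
  Reno to Dover: 10 × £3 = £30
  Waco to Dover: 80 × £2 = £160
  Kent to Dover: 45 × £1 = £45
Total cost = £430.
So Waco→Dover carries 80 boxes.

80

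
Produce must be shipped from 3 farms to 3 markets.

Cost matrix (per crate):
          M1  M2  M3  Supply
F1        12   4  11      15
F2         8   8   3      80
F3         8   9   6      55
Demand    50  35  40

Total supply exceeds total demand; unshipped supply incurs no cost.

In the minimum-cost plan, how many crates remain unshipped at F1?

An optimal plan:
  F1->M2: 15 crates
  F2->M1: 20 crates
  F2->M2: 20 crates
  F2->M3: 40 crates
  F3->M1: 30 crates
Total cost = 740.
F1 ships 15 of its 15, leaving 0.

0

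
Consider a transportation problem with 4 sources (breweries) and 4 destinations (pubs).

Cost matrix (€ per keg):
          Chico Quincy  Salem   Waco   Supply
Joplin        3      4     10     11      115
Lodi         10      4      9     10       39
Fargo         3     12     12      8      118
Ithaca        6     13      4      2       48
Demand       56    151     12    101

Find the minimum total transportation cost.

An optimal shipping plan:
  Joplin->Quincy: 115 × €4 = €460
  Lodi->Quincy: 36 × €4 = €144
  Lodi->Salem: 3 × €9 = €27
  Fargo->Chico: 56 × €3 = €168
  Fargo->Waco: 62 × €8 = €496
  Ithaca->Salem: 9 × €4 = €36
  Ithaca->Waco: 39 × €2 = €78
Total = 460 + 144 + 27 + 168 + 496 + 36 + 78 = €1409.

1409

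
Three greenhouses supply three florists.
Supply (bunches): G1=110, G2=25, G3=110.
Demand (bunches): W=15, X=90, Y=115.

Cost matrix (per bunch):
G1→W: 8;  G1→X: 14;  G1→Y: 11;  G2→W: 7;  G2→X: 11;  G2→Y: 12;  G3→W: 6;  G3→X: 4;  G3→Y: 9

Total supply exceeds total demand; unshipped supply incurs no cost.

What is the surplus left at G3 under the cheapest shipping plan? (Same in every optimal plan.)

Minimum-cost shipments:
  G1–Y: 95 × 11 = 1045
  G2–W: 15 × 7 = 105
  G3–X: 90 × 4 = 360
  G3–Y: 20 × 9 = 180
Total cost = 1690.
G3 ships 110 of its 110, leaving 0.

0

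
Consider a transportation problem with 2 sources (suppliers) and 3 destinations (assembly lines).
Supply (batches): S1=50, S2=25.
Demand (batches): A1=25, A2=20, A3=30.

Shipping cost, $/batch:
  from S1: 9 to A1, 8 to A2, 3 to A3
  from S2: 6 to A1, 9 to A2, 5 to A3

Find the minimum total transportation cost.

400

One minimum-cost allocation:
  S1→A2: 20 batches
  S1→A3: 30 batches
  S2→A1: 25 batches
Total cost = $400.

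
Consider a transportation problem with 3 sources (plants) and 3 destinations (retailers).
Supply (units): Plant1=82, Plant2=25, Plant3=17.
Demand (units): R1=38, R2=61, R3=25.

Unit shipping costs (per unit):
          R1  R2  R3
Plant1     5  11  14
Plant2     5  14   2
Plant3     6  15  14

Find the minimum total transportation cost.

928

An optimal shipping plan:
  Plant1 to R1: 21 × 5 = 105
  Plant1 to R2: 61 × 11 = 671
  Plant2 to R3: 25 × 2 = 50
  Plant3 to R1: 17 × 6 = 102
Total = 105 + 671 + 50 + 102 = 928.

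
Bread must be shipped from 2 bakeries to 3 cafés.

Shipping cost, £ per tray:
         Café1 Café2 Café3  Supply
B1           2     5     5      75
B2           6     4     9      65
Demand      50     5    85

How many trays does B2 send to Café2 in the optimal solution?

Optimal shipments:
  B1→Café1: 50 × £2 = £100
  B1→Café3: 25 × £5 = £125
  B2→Café2: 5 × £4 = £20
  B2→Café3: 60 × £9 = £540
Total cost = £785.
So B2→Café2 carries 5 trays.

5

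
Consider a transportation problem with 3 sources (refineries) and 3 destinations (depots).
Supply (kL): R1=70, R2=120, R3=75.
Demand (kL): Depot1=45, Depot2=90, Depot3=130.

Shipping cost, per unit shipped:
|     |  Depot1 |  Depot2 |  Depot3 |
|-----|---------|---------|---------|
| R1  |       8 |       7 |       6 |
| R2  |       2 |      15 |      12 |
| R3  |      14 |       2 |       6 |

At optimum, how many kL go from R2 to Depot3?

75

Solving gives:
  R1–Depot2: 15 × 7 = 105
  R1–Depot3: 55 × 6 = 330
  R2–Depot1: 45 × 2 = 90
  R2–Depot3: 75 × 12 = 900
  R3–Depot2: 75 × 2 = 150
Total cost = 1575.
So R2→Depot3 carries 75 kL.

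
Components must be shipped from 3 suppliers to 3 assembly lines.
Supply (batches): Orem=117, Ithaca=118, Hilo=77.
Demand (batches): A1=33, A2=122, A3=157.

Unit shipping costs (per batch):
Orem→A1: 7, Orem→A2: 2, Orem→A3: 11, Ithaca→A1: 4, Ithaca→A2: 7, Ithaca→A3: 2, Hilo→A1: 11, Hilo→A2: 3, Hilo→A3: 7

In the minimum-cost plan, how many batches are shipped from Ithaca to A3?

Solving gives:
  Orem→A1: 33 batches
  Orem→A2: 84 batches
  Ithaca→A3: 118 batches
  Hilo→A2: 38 batches
  Hilo→A3: 39 batches
Total cost = 1022.
So Ithaca→A3 carries 118 batches.

118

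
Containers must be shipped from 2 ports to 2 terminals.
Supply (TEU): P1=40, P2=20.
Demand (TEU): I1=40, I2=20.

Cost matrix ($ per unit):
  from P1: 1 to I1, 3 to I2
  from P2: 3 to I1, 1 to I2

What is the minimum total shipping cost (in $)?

One minimum-cost allocation:
  P1->I1: 40 TEU
  P2->I2: 20 TEU
Total cost = $60.
(Supply check: P1 ships 40; P2 ships 20.)

60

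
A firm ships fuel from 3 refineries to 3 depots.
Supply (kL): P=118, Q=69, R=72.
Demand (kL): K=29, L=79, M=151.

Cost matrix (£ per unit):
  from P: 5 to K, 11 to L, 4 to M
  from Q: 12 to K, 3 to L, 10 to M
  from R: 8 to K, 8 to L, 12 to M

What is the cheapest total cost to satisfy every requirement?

1387

One minimum-cost allocation:
  P–M: 118 × £4 = £472
  Q–L: 69 × £3 = £207
  R–K: 29 × £8 = £232
  R–L: 10 × £8 = £80
  R–M: 33 × £12 = £396
Total = 472 + 207 + 232 + 80 + 396 = £1387.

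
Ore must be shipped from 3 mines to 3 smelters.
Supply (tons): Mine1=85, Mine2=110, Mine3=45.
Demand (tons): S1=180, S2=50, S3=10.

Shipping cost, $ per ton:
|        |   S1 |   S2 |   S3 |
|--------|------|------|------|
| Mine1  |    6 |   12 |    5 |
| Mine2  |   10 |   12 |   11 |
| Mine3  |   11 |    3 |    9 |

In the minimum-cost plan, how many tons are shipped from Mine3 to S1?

The minimum-cost plan:
  Mine1–S1: 75 × $6 = $450
  Mine1–S3: 10 × $5 = $50
  Mine2–S1: 105 × $10 = $1050
  Mine2–S2: 5 × $12 = $60
  Mine3–S2: 45 × $3 = $135
Total cost = $1745.
The route Mine3→S1 is not used.

0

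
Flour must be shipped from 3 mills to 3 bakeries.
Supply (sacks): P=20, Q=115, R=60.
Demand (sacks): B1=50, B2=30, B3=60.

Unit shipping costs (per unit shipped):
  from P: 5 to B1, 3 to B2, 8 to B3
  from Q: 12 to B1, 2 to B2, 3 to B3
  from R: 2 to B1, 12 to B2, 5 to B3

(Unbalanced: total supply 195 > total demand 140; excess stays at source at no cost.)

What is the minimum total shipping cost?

340

One minimum-cost allocation:
  Q→B2: 30 × 2 = 60
  Q→B3: 60 × 3 = 180
  R→B1: 50 × 2 = 100
Total = 60 + 180 + 100 = 340.
(Supply check: P ships 0; Q ships 90; R ships 50.)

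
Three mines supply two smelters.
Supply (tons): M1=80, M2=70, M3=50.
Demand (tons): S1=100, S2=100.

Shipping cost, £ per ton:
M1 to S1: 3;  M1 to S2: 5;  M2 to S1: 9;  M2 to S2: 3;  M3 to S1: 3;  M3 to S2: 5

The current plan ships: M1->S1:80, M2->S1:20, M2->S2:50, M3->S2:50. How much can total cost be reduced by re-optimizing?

Current plan cost = 80·3 + 20·9 + 50·3 + 50·5 = £820.
Optimal plan:
  M1->S1: 80 × £3 = £240
  M2->S2: 70 × £3 = £210
  M3->S1: 20 × £3 = £60
  M3->S2: 30 × £5 = £150
Optimal cost = £660.
Saving = 820 − 660 = £160.

160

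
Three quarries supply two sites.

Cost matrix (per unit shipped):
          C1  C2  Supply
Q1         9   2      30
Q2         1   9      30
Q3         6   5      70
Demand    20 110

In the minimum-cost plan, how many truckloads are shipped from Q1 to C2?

Optimal shipments:
  Q1 to C2: 30 × 2 = 60
  Q2 to C1: 20 × 1 = 20
  Q2 to C2: 10 × 9 = 90
  Q3 to C2: 70 × 5 = 350
Total cost = 520.
So Q1→C2 carries 30 truckloads.

30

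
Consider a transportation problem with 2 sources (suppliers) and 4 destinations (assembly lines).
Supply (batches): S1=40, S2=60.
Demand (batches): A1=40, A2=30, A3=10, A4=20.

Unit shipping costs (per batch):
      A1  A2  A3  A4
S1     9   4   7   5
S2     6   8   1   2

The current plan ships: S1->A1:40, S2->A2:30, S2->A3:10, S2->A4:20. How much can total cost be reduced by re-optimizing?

210

Current plan cost = 40·9 + 30·8 + 10·1 + 20·2 = 650.
Optimal plan:
  S1→A1: 10 × 9 = 90
  S1→A2: 30 × 4 = 120
  S2→A1: 30 × 6 = 180
  S2→A3: 10 × 1 = 10
  S2→A4: 20 × 2 = 40
Optimal cost = 440.
Saving = 650 − 440 = 210.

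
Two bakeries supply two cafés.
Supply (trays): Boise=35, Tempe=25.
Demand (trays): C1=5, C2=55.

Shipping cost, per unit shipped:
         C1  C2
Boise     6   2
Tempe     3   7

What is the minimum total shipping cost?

225

An optimal shipping plan:
  Boise to C2: 35 × 2 = 70
  Tempe to C1: 5 × 3 = 15
  Tempe to C2: 20 × 7 = 140
Total = 70 + 15 + 140 = 225.
(Supply check: Boise ships 35; Tempe ships 25.)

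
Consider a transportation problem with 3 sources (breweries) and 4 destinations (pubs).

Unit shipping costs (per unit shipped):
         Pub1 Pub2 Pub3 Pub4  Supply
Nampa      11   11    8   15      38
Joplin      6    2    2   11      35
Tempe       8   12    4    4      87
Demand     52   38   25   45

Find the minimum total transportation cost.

One minimum-cost allocation:
  Nampa to Pub1: 35 × 11 = 385
  Nampa to Pub2: 3 × 11 = 33
  Joplin to Pub2: 35 × 2 = 70
  Tempe to Pub1: 17 × 8 = 136
  Tempe to Pub3: 25 × 4 = 100
  Tempe to Pub4: 45 × 4 = 180
Total = 385 + 33 + 70 + 136 + 100 + 180 = 904.
(Supply check: Nampa ships 38; Joplin ships 35; Tempe ships 87.)

904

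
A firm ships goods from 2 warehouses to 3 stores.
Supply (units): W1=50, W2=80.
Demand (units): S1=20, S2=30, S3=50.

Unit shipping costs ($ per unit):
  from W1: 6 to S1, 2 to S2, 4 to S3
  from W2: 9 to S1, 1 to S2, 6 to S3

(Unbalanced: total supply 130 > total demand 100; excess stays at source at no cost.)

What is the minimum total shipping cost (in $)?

One minimum-cost allocation:
  W1–S1: 20 × $6 = $120
  W1–S3: 30 × $4 = $120
  W2–S2: 30 × $1 = $30
  W2–S3: 20 × $6 = $120
Total = 120 + 120 + 30 + 120 = $390.

390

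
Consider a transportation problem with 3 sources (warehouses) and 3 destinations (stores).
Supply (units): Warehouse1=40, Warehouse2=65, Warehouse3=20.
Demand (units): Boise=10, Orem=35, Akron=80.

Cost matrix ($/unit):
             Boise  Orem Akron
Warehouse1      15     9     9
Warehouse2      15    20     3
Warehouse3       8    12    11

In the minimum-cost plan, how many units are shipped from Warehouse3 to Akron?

The minimum-cost plan:
  Warehouse1->Orem: 35 × $9 = $315
  Warehouse1->Akron: 5 × $9 = $45
  Warehouse2->Akron: 65 × $3 = $195
  Warehouse3->Boise: 10 × $8 = $80
  Warehouse3->Akron: 10 × $11 = $110
Total cost = $745.
So Warehouse3→Akron carries 10 units.

10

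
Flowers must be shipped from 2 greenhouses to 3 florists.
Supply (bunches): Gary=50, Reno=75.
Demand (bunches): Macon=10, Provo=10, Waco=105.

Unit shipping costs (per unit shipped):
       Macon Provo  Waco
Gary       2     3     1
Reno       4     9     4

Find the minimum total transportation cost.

370

Optimal allocation:
  Gary to Provo: 10 bunches
  Gary to Waco: 40 bunches
  Reno to Macon: 10 bunches
  Reno to Waco: 65 bunches
Total cost = 370.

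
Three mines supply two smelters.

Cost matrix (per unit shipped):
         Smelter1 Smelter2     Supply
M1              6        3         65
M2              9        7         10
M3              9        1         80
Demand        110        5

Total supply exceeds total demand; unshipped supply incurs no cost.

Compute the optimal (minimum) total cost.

800

Optimal allocation:
  M1 to Smelter1: 65 × 6 = 390
  M3 to Smelter1: 45 × 9 = 405
  M3 to Smelter2: 5 × 1 = 5
Total = 390 + 405 + 5 = 800.
(Supply check: M1 ships 65; M2 ships 0; M3 ships 50.)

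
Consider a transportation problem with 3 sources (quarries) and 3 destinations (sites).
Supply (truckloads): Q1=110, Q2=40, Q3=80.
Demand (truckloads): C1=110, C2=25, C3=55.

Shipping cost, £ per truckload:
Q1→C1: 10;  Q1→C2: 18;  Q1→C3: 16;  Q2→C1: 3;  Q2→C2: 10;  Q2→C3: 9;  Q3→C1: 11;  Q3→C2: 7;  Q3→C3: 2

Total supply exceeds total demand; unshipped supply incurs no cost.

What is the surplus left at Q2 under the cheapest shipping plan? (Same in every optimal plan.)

0

Minimum-cost shipments:
  Q1 to C1: 70 × £10 = £700
  Q2 to C1: 40 × £3 = £120
  Q3 to C2: 25 × £7 = £175
  Q3 to C3: 55 × £2 = £110
Total cost = £1105.
Q2 ships 40 of its 40, leaving 0.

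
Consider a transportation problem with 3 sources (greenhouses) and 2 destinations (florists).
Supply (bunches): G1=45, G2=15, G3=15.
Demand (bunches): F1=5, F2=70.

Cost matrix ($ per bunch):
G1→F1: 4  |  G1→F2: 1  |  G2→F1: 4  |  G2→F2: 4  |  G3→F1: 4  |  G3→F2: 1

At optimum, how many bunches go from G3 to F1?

0

Optimal shipments:
  G1->F2: 45 × $1 = $45
  G2->F1: 5 × $4 = $20
  G2->F2: 10 × $4 = $40
  G3->F2: 15 × $1 = $15
Total cost = $120.
The route G3→F1 is not used.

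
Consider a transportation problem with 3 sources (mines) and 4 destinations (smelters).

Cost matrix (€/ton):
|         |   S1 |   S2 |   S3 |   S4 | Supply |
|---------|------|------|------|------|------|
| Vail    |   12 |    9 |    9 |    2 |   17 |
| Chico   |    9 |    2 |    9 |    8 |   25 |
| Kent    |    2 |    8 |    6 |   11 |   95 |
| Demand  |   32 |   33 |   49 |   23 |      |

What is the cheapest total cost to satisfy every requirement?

Optimal allocation:
  Vail->S4: 17 × €2 = €34
  Chico->S2: 25 × €2 = €50
  Kent->S1: 32 × €2 = €64
  Kent->S2: 8 × €8 = €64
  Kent->S3: 49 × €6 = €294
  Kent->S4: 6 × €11 = €66
Total = 34 + 50 + 64 + 64 + 294 + 66 = €572.
(Supply check: Vail ships 17; Chico ships 25; Kent ships 95.)

572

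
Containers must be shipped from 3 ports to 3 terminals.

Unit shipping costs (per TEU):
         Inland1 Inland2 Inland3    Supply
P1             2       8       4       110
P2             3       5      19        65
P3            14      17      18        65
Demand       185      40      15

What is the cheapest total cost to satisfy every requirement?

1435

Optimal allocation:
  P1->Inland1: 95 × 2 = 190
  P1->Inland3: 15 × 4 = 60
  P2->Inland1: 25 × 3 = 75
  P2->Inland2: 40 × 5 = 200
  P3->Inland1: 65 × 14 = 910
Total = 190 + 60 + 75 + 200 + 910 = 1435.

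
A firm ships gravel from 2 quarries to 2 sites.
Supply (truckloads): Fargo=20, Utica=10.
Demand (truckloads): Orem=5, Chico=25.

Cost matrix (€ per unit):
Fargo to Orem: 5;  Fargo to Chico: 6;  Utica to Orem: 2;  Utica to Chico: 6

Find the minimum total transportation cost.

160

One minimum-cost allocation:
  Fargo→Chico: 20 × €6 = €120
  Utica→Orem: 5 × €2 = €10
  Utica→Chico: 5 × €6 = €30
Total = 120 + 10 + 30 = €160.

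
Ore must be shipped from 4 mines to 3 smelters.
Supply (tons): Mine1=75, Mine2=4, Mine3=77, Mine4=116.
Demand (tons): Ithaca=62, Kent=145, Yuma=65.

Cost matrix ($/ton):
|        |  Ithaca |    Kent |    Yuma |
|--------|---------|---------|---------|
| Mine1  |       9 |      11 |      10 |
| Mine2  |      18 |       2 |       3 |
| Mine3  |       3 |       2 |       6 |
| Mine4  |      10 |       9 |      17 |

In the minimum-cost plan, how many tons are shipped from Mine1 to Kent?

0

Optimal shipments:
  Mine1→Ithaca: 14 × $9 = $126
  Mine1→Yuma: 61 × $10 = $610
  Mine2→Yuma: 4 × $3 = $12
  Mine3→Ithaca: 48 × $3 = $144
  Mine3→Kent: 29 × $2 = $58
  Mine4→Kent: 116 × $9 = $1044
Total cost = $1994.
The route Mine1→Kent is not used.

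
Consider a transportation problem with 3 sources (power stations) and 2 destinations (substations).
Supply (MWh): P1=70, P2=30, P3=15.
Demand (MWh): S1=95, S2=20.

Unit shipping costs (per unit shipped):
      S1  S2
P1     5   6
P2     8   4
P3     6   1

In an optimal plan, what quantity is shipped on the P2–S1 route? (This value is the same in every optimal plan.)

The minimum-cost plan:
  P1→S1: 70 × 5 = 350
  P2→S1: 25 × 8 = 200
  P2→S2: 5 × 4 = 20
  P3→S2: 15 × 1 = 15
Total cost = 585.
So P2→S1 carries 25 MWh.

25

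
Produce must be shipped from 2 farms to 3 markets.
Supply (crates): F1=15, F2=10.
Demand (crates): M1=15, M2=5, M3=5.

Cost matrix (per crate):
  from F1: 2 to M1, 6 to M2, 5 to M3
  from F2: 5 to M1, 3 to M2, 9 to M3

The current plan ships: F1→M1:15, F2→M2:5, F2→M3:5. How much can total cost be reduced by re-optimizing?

5

Current plan cost = 15·2 + 5·3 + 5·9 = 90.
Optimal plan:
  F1->M1: 10 × 2 = 20
  F1->M3: 5 × 5 = 25
  F2->M1: 5 × 5 = 25
  F2->M2: 5 × 3 = 15
Optimal cost = 85.
Saving = 90 − 85 = 5.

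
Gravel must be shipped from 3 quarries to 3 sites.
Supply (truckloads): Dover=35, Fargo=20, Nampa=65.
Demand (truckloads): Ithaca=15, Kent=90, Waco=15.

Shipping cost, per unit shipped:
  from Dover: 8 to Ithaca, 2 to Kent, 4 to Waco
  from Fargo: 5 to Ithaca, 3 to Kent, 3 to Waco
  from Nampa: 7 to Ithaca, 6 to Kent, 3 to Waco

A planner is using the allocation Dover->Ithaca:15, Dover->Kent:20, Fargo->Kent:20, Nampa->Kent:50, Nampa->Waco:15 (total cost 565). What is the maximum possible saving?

Current plan cost = 15·8 + 20·2 + 20·3 + 50·6 + 15·3 = 565.
Optimal plan:
  Dover to Kent: 35 × 2 = 70
  Fargo to Kent: 20 × 3 = 60
  Nampa to Ithaca: 15 × 7 = 105
  Nampa to Kent: 35 × 6 = 210
  Nampa to Waco: 15 × 3 = 45
Optimal cost = 490.
Saving = 565 − 490 = 75.

75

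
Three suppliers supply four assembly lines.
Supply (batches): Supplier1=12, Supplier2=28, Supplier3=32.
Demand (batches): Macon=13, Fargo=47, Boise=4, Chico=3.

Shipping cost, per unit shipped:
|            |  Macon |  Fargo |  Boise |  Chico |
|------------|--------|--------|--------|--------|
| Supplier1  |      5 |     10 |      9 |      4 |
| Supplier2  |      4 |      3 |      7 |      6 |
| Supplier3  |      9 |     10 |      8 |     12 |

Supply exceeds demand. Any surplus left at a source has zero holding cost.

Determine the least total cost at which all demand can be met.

399

One minimum-cost allocation:
  Supplier1->Macon: 9 × 5 = 45
  Supplier1->Chico: 3 × 4 = 12
  Supplier2->Fargo: 28 × 3 = 84
  Supplier3->Macon: 4 × 9 = 36
  Supplier3->Fargo: 19 × 10 = 190
  Supplier3->Boise: 4 × 8 = 32
Total = 45 + 12 + 84 + 36 + 190 + 32 = 399.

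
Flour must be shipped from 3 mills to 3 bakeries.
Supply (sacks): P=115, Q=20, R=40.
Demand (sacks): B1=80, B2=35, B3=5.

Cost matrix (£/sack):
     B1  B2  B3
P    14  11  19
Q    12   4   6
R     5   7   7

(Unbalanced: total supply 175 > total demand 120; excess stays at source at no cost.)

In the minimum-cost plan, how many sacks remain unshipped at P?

Minimum-cost shipments:
  P–B1: 40 × £14 = £560
  P–B2: 20 × £11 = £220
  Q–B2: 15 × £4 = £60
  Q–B3: 5 × £6 = £30
  R–B1: 40 × £5 = £200
Total cost = £1070.
P ships 60 of its 115, leaving 55.

55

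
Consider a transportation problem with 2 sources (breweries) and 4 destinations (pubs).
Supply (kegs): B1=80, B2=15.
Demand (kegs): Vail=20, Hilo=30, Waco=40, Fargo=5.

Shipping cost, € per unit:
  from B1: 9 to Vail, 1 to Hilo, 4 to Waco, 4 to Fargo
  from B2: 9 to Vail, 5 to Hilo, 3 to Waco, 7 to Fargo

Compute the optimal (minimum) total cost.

A cheapest plan:
  B1->Vail: 20 × €9 = €180
  B1->Hilo: 30 × €1 = €30
  B1->Waco: 25 × €4 = €100
  B1->Fargo: 5 × €4 = €20
  B2->Waco: 15 × €3 = €45
Total = 180 + 30 + 100 + 20 + 45 = €375.
(Supply check: B1 ships 80; B2 ships 15.)

375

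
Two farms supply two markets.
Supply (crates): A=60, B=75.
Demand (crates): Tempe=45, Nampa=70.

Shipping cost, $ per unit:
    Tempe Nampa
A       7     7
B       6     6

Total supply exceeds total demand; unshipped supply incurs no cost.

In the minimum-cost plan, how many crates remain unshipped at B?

An optimal plan:
  A to Nampa: 40 × $7 = $280
  B to Tempe: 45 × $6 = $270
  B to Nampa: 30 × $6 = $180
Total cost = $730.
B ships 75 of its 75, leaving 0.

0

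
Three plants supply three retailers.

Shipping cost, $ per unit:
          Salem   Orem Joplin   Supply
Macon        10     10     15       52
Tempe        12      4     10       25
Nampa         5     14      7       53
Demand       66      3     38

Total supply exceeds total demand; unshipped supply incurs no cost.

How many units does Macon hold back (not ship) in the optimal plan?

23

Minimum-cost shipments:
  Macon->Salem: 29 × $10 = $290
  Tempe->Orem: 3 × $4 = $12
  Tempe->Joplin: 22 × $10 = $220
  Nampa->Salem: 37 × $5 = $185
  Nampa->Joplin: 16 × $7 = $112
Total cost = $819.
Macon ships 29 of its 52, leaving 23.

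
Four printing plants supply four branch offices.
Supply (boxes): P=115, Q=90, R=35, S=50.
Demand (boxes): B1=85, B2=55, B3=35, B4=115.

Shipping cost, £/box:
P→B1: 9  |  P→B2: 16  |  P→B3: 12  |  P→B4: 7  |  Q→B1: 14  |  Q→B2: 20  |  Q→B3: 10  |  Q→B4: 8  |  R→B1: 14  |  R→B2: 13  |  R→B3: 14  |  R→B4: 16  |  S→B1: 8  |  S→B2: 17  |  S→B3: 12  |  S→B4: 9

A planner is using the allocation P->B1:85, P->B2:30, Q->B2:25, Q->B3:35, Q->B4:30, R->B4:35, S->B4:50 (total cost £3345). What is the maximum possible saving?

645

Current plan cost = 85·9 + 30·16 + 25·20 + 35·10 + 30·8 + 35·16 + 50·9 = £3345.
Optimal plan:
  P–B1: 35 × £9 = £315
  P–B2: 20 × £16 = £320
  P–B4: 60 × £7 = £420
  Q–B3: 35 × £10 = £350
  Q–B4: 55 × £8 = £440
  R–B2: 35 × £13 = £455
  S–B1: 50 × £8 = £400
Optimal cost = £2700.
Saving = 3345 − 2700 = £645.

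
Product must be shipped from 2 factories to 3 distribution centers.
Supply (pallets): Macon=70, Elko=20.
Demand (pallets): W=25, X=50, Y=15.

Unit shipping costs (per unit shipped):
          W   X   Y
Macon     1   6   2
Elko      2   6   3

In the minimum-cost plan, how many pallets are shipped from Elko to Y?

The minimum-cost plan:
  Macon→W: 25 × 1 = 25
  Macon→X: 30 × 6 = 180
  Macon→Y: 15 × 2 = 30
  Elko→X: 20 × 6 = 120
Total cost = 355.
The route Elko→Y is not used.

0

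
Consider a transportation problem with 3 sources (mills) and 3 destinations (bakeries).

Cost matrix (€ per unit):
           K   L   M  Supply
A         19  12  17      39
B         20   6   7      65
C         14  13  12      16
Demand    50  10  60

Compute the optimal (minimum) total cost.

1380

One minimum-cost allocation:
  A->K: 34 × €19 = €646
  A->L: 5 × €12 = €60
  B->L: 5 × €6 = €30
  B->M: 60 × €7 = €420
  C->K: 16 × €14 = €224
Total = 646 + 60 + 30 + 420 + 224 = €1380.
(Supply check: A ships 39; B ships 65; C ships 16.)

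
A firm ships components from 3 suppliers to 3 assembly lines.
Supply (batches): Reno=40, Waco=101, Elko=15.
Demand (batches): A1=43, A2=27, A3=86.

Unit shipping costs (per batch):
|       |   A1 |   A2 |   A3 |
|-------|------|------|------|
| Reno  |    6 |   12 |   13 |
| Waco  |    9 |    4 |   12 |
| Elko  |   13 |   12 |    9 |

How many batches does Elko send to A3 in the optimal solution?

15

The minimum-cost plan:
  Reno–A1: 40 batches
  Waco–A1: 3 batches
  Waco–A2: 27 batches
  Waco–A3: 71 batches
  Elko–A3: 15 batches
Total cost = 1362.
So Elko→A3 carries 15 batches.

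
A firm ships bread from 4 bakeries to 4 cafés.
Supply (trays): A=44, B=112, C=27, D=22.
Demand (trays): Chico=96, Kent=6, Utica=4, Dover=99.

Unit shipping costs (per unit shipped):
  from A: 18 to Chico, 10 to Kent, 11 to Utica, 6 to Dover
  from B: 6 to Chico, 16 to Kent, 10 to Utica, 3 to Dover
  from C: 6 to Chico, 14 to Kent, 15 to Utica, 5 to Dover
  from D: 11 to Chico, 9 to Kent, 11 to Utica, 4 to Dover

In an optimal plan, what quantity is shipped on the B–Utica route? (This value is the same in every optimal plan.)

The minimum-cost plan:
  A→Kent: 6 × 10 = 60
  A→Utica: 4 × 11 = 44
  A→Dover: 34 × 6 = 204
  B→Chico: 69 × 6 = 414
  B→Dover: 43 × 3 = 129
  C→Chico: 27 × 6 = 162
  D→Dover: 22 × 4 = 88
Total cost = 1101.
The route B→Utica is not used.

0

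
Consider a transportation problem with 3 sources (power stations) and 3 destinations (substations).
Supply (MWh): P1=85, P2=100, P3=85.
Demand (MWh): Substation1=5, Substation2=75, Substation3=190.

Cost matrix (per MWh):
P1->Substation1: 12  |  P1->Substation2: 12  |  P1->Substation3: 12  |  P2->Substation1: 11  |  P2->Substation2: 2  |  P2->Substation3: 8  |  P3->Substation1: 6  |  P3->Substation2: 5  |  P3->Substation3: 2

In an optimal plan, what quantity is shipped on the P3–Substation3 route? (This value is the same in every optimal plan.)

Optimal shipments:
  P1–Substation1: 5 MWh
  P1–Substation3: 80 MWh
  P2–Substation2: 75 MWh
  P2–Substation3: 25 MWh
  P3–Substation3: 85 MWh
Total cost = 1540.
So P3→Substation3 carries 85 MWh.

85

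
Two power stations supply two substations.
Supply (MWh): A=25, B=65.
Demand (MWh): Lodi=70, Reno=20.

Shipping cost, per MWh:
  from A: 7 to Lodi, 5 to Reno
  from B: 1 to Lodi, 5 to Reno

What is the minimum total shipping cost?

200

Optimal allocation:
  A–Lodi: 5 MWh
  A–Reno: 20 MWh
  B–Lodi: 65 MWh
Total cost = 200.
(Supply check: A ships 25; B ships 65.)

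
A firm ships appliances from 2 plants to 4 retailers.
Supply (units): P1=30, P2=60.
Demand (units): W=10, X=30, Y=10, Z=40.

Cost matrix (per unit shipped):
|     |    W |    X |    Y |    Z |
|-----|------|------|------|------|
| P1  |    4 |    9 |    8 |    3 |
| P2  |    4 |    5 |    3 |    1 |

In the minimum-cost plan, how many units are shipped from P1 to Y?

0

Solving gives:
  P1–W: 10 × 4 = 40
  P1–Z: 20 × 3 = 60
  P2–X: 30 × 5 = 150
  P2–Y: 10 × 3 = 30
  P2–Z: 20 × 1 = 20
Total cost = 300.
The route P1→Y is not used.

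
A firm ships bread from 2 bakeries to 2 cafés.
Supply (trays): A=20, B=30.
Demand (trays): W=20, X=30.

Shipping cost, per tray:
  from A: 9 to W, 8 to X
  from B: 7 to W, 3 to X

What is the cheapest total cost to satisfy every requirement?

Optimal allocation:
  A–W: 20 × 9 = 180
  B–X: 30 × 3 = 90
Total = 180 + 90 = 270.
(Supply check: A ships 20; B ships 30.)

270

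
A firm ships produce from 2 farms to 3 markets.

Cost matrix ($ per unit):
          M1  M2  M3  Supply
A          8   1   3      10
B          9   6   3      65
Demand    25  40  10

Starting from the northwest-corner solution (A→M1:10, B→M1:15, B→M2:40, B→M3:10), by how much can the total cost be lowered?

40

Current plan cost = 10·8 + 15·9 + 40·6 + 10·3 = $485.
Optimal plan:
  A→M2: 10 × $1 = $10
  B→M1: 25 × $9 = $225
  B→M2: 30 × $6 = $180
  B→M3: 10 × $3 = $30
Optimal cost = $445.
Saving = 485 − 445 = $40.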